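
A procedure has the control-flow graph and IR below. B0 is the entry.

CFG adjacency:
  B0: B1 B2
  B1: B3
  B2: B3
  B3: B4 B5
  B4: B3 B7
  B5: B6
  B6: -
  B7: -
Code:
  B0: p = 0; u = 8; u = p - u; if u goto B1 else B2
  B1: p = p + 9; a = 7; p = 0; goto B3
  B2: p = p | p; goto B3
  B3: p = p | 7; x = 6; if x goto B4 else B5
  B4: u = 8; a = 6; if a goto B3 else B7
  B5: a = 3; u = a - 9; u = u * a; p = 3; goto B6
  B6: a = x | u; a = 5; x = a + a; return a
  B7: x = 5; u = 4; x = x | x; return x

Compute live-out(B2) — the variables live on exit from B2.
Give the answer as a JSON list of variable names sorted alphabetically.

Answer: ["p"]

Derivation:
def/use:
  B0: def={p,u} ue=∅
  B1: def={a,p} ue={p}
  B2: def={p} ue={p}
  B3: def={p,x} ue={p}
  B4: def={a,u} ue=∅
  B5: def={a,p,u} ue=∅
  B6: def={a,x} ue={u,x}
  B7: def={u,x} ue=∅

Backward fixpoint:
  B0 li=∅ lo={p}
  B1 li={p} lo={p}
  B2 li={p} lo={p}
  B3 li={p} lo={p,x}
  B4 li={p} lo={p}
  B5 li={x} lo={u,x}
  B6 li={u,x} lo=∅
  B7 li=∅ lo=∅

live-out(B2) = ["p"]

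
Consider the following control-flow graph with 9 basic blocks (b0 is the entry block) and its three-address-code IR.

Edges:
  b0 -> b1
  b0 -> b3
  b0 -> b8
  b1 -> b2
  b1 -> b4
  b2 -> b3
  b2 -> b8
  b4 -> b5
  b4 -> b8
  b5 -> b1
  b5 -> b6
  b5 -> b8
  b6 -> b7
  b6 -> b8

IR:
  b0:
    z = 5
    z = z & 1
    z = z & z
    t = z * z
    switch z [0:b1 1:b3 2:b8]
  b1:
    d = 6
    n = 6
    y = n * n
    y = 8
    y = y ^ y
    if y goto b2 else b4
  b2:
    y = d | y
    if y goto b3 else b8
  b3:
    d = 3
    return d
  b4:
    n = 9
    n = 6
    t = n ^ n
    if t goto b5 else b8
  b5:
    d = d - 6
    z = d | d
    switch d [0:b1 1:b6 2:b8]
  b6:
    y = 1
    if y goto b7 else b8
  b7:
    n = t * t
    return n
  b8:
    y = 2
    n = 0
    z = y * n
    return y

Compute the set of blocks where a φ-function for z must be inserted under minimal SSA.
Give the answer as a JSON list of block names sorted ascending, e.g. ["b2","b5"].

Answer: ["b1", "b3", "b8"]

Working:
idom tree: b1←b0 b2←b1 b3←b0 b4←b1 b5←b4 b6←b5 b7←b6 b8←b0
Join-block Dom:
  b1: preds {b0,b5}: {b0} ∩ {b0,b1,b4,b5} = {b0}; idom=b0
  b3: preds {b0,b2}: {b0} ∩ {b0,b1,b2} = {b0}; idom=b0
  b8: preds {b0,b2,b4,b5,b6}: {b0} ∩ {b0,b1,b2} ∩ {b0,b1,b4} ∩ {b0,b1,b4,b5} ∩ {b0,b1,b4,b5,b6} = {b0}; idom=b0

DF walk-up:
  join b1 pred b0: · stop@b0
  join b1 pred b5: b5→b4→b1 stop@b0
  join b3 pred b0: · stop@b0
  join b3 pred b2: b2→b1 stop@b0
  join b8 pred b0: · stop@b0
  join b8 pred b2: b2→b1 stop@b0
  join b8 pred b4: b4→b1 stop@b0
  join b8 pred b5: b5→b4→b1 stop@b0
  join b8 pred b6: b6→b5→b4→b1 stop@b0
  b0 → ∅
  b1 → {b1,b3,b8}
  b2 → {b3,b8}
  b3 → ∅
  b4 → {b1,b8}
  b5 → {b1,b8}
  b6 → {b8}
  b7 → ∅
  b8 → ∅

φ for z: defs {b0,b5,b8}
  DF⁺ = {b1,b3,b8}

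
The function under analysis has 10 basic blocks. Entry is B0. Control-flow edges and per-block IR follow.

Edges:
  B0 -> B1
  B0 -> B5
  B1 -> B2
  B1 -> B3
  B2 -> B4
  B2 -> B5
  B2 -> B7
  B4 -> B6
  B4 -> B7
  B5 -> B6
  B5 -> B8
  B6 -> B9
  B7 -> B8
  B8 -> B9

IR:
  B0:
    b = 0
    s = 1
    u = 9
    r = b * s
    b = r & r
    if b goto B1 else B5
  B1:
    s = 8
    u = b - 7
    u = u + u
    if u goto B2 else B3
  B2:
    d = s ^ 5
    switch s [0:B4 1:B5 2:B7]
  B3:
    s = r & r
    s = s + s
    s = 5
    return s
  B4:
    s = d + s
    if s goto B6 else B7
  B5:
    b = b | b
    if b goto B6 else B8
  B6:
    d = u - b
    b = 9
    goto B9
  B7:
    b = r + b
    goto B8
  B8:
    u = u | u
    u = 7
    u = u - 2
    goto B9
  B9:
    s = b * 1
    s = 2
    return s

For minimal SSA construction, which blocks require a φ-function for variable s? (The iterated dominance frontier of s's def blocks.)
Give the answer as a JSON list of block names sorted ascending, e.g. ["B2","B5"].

idom tree: B1←B0 B2←B1 B3←B1 B4←B2 B5←B0 B6←B0 B7←B2 B8←B0 B9←B0
Join-block Dom:
  B5: preds {B0,B2}: {B0} ∩ {B0,B1,B2} = {B0}; idom=B0
  B6: preds {B4,B5}: {B0,B1,B2,B4} ∩ {B0,B5} = {B0}; idom=B0
  B7: preds {B2,B4}: {B0,B1,B2} ∩ {B0,B1,B2,B4} = {B0,B1,B2}; idom=B2
  B8: preds {B5,B7}: {B0,B5} ∩ {B0,B1,B2,B7} = {B0}; idom=B0
  B9: preds {B6,B8}: {B0,B6} ∩ {B0,B8} = {B0}; idom=B0

Frontier:
  join B5 pred B0: · stop@B0
  join B5 pred B2: B2→B1 stop@B0
  join B6 pred B4: B4→B2→B1 stop@B0
  join B6 pred B5: B5 stop@B0
  join B7 pred B2: · stop@B2
  join B7 pred B4: B4 stop@B2
  join B8 pred B5: B5 stop@B0
  join B8 pred B7: B7→B2→B1 stop@B0
  join B9 pred B6: B6 stop@B0
  join B9 pred B8: B8 stop@B0
  DF(B0)=∅
  DF(B1)={B5,B6,B8}
  DF(B2)={B5,B6,B8}
  DF(B3)=∅
  DF(B4)={B6,B7}
  DF(B5)={B6,B8}
  DF(B6)={B9}
  DF(B7)={B8}
  DF(B8)={B9}
  DF(B9)=∅

φ for s: defs {B0,B1,B3,B4,B9}
  DF⁺ = {B5,B6,B7,B8,B9}

Answer: ["B5", "B6", "B7", "B8", "B9"]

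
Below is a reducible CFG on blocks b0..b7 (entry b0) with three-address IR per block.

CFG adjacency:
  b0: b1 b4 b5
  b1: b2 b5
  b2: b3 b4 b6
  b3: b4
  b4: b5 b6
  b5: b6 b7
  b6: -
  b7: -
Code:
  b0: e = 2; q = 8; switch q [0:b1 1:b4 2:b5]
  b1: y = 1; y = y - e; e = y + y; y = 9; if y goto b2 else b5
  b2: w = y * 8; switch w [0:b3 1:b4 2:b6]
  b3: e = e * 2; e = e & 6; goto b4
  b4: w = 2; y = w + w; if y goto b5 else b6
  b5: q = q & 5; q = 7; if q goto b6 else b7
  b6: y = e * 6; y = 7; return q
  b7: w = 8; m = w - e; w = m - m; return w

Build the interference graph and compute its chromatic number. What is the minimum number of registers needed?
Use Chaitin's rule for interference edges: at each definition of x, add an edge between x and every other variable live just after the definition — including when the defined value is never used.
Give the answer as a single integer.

Answer: 3

Working:
def/use:
  b0 def {e,q} use ∅
  b1 def {e,y} use {e}
  b2 def {w} use {y}
  b3 def {e} use {e}
  b4 def {w,y} use ∅
  b5 def {q} use {q}
  b6 def {y} use {e,q}
  b7 def {m,w} use {e}

Backward fixpoint:
  live b0: ∅→{e,q}
  live b1: {e,q}→{e,q,y}
  live b2: {e,q,y}→{e,q}
  live b3: {e,q}→{e,q}
  live b4: {e,q}→{e,q}
  live b5: {e,q}→{e,q}
  live b6: {e,q}→∅
  live b7: {e}→∅

Interference:
  e — {q,w,y}
  m — ∅
  q — {e,w,y}
  w — {e,q}
  y — {e,q}

Registers:
  clique {e,q,w} ⇒ need ≥ 3
  3-colouring: r0={e,m}  r1={q}  r2={w,y}
  χ = 3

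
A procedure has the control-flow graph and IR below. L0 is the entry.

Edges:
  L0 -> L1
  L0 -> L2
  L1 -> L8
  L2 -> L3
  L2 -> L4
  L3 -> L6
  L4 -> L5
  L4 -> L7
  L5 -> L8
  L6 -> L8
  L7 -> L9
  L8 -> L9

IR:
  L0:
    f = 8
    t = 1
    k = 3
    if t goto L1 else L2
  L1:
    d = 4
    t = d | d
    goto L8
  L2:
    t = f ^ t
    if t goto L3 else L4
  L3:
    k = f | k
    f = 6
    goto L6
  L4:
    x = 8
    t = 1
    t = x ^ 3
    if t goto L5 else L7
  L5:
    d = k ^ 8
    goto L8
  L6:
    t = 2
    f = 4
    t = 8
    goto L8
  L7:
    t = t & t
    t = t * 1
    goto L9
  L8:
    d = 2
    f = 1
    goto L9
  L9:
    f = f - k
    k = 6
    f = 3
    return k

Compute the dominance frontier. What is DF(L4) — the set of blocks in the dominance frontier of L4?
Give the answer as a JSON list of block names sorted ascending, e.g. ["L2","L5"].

idom tree: L1←L0 L2←L0 L3←L2 L4←L2 L5←L4 L6←L3 L7←L4 L8←L0 L9←L0
Dom∩ at merges:
  L8: preds {L1,L5,L6}: {L0,L1} ∩ {L0,L2,L4,L5} ∩ {L0,L2,L3,L6} = {L0}; idom=L0
  L9: preds {L7,L8}: {L0,L2,L4,L7} ∩ {L0,L8} = {L0}; idom=L0

DF walk-up:
  L8←L1: walk L1 to L0
  L8←L5: walk L5→L4→L2 to L0
  L8←L6: walk L6→L3→L2 to L0
  L9←L7: walk L7→L4→L2 to L0
  L9←L8: walk L8 to L0
  L0 → ∅
  L1 → {L8}
  L2 → {L8,L9}
  L3 → {L8}
  L4 → {L8,L9}
  L5 → {L8}
  L6 → {L8}
  L7 → {L9}
  L8 → {L9}
  L9 → ∅

DF(L4) = ["L8", "L9"]

Answer: ["L8", "L9"]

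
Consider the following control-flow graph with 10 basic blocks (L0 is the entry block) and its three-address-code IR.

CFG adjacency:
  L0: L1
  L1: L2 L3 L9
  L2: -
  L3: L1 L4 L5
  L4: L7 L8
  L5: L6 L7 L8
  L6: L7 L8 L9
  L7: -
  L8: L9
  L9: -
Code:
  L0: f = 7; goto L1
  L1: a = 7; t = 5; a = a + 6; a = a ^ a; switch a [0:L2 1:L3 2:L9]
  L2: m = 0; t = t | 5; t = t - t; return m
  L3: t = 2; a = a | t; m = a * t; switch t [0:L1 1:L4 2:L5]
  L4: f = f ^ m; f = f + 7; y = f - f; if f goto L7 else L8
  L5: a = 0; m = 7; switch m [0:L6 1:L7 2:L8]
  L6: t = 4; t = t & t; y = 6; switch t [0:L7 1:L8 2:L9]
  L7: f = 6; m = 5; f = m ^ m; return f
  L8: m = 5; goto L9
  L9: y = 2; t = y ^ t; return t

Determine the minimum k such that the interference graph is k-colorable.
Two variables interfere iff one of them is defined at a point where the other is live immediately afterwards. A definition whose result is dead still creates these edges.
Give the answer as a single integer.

Answer: 3

Working:
def/use:
  L0: def={f} ue=∅
  L1: def={a,t} ue=∅
  L2: def={m,t} ue={t}
  L3: def={a,m,t} ue={a}
  L4: def={f,y} ue={f,m}
  L5: def={a,m} ue=∅
  L6: def={t,y} ue=∅
  L7: def={f,m} ue=∅
  L8: def={m} ue=∅
  L9: def={t,y} ue={t}

Live sets:
  live L0: ∅→{f}
  live L1: {f}→{a,f,t}
  live L2: {t}→∅
  live L3: {a,f}→{f,m,t}
  live L4: {f,m,t}→{t}
  live L5: {t}→{t}
  live L6: ∅→{t}
  live L7: ∅→∅
  live L8: {t}→{t}
  live L9: {t}→∅

Conflict graph:
  a↔{f,t}
  f↔{a,m,t,y}
  m↔{f,t}
  t↔{a,f,m,y}
  y↔{f,t}

Registers:
  {a,f,t} pairwise interfere (3-clique) ⇒ χ ≥ 3
  3-colouring: R0={f}  R1={t}  R2={a,m,y}
  χ = 3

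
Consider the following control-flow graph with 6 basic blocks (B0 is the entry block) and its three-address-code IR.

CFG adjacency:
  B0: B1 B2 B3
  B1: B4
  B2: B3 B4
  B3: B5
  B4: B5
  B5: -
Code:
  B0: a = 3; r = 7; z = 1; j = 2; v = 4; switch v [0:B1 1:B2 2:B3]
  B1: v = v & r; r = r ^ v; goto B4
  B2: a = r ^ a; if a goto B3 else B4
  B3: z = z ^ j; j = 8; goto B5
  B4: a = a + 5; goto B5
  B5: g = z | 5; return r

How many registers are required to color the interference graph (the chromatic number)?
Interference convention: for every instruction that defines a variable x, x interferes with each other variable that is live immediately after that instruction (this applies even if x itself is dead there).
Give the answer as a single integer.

Answer: 5

Derivation:
def/use:
  B0 def {a,j,r,v,z} use ∅
  B1 def {r,v} use {r,v}
  B2 def {a} use {a,r}
  B3 def {j,z} use {j,z}
  B4 def {a} use {a}
  B5 def {g} use {r,z}

Liveness:
  B0: in=∅ out={a,j,r,v,z}
  B1: in={a,r,v,z} out={a,r,z}
  B2: in={a,j,r,z} out={a,j,r,z}
  B3: in={j,r,z} out={r,z}
  B4: in={a,r,z} out={r,z}
  B5: in={r,z} out=∅

Conflict graph:
  a: {j,r,v,z}
  g: {r}
  j: {a,r,v,z}
  r: {a,g,j,v,z}
  v: {a,j,r,z}
  z: {a,j,r,v}

Chromatic number:
  {a,j,r,v,z} pairwise interfere (5-clique) ⇒ χ ≥ 5
  assign a→c1 g→c1 j→c2 r→c0 v→c3 z→c4 — no edge inside a register ⇒ χ ≤ 5
  χ = 5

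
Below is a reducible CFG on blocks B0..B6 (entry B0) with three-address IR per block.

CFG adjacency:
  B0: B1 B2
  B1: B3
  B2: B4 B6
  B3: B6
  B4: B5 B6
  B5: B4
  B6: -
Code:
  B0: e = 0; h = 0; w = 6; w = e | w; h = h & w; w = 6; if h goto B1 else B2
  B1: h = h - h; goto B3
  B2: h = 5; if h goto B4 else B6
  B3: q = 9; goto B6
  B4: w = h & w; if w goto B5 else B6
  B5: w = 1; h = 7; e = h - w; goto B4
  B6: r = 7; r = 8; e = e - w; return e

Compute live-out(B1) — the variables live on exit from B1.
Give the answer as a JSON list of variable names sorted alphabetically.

Answer: ["e", "w"]

Analysis:
Per-block:
  B0: {e,h,w} / ∅
  B1: {h} / {h}
  B2: {h} / ∅
  B3: {q} / ∅
  B4: {w} / {h,w}
  B5: {e,h,w} / ∅
  B6: {e,r} / {e,w}

Liveness:
  B0 li=∅ lo={e,h,w}
  B1 li={e,h,w} lo={e,w}
  B2 li={e,w} lo={e,h,w}
  B3 li={e,w} lo={e,w}
  B4 li={e,h,w} lo={e,w}
  B5 li=∅ lo={e,h,w}
  B6 li={e,w} lo=∅

live-out(B1) = ["e", "w"]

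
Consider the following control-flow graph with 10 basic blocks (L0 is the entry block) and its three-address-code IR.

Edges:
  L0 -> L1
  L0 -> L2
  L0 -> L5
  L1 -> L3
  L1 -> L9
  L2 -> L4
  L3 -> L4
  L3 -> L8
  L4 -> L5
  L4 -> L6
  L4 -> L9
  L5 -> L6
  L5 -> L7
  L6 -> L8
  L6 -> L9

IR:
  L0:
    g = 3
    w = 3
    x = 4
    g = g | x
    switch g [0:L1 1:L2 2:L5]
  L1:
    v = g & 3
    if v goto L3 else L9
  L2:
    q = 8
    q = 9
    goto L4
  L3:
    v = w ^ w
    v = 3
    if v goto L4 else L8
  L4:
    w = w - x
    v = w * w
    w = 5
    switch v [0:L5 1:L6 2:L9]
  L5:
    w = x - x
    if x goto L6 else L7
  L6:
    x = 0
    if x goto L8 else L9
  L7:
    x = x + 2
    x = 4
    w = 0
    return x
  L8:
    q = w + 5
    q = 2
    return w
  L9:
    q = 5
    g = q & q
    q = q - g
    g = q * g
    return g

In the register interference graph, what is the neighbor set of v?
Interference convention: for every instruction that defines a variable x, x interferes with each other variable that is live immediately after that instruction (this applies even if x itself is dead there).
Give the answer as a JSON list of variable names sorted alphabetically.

Answer: ["w", "x"]

Analysis:
Per-block:
  L0: {g,w,x} / ∅
  L1: {v} / {g}
  L2: {q} / ∅
  L3: {v} / {w}
  L4: {v,w} / {w,x}
  L5: {w} / {x}
  L6: {x} / ∅
  L7: {w,x} / {x}
  L8: {q} / {w}
  L9: {g,q} / ∅

Liveness:
  live L0: ∅→{g,w,x}
  live L1: {g,w,x}→{w,x}
  live L2: {w,x}→{w,x}
  live L3: {w,x}→{w,x}
  live L4: {w,x}→{w,x}
  live L5: {x}→{w,x}
  live L6: {w}→{w}
  live L7: {x}→∅
  live L8: {w}→∅
  live L9: ∅→∅

Interfere edges:
  g — {q,w,x}
  q — {g,w,x}
  v — {w,x}
  w — {g,q,v,x}
  x — {g,q,v,w}

N(v) = ["w", "x"]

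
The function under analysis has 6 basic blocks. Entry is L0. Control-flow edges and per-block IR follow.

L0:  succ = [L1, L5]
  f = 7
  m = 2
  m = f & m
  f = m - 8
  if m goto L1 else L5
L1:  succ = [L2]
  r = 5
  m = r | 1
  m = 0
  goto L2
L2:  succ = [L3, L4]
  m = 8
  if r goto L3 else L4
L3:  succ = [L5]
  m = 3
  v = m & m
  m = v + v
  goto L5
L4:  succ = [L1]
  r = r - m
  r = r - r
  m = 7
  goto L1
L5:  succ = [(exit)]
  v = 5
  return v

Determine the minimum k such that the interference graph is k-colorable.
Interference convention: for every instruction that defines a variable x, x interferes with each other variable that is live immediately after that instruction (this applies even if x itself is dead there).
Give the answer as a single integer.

Answer: 2

Analysis:
Block summaries:
  L0 def {f,m} use ∅
  L1 def {m,r} use ∅
  L2 def {m} use {r}
  L3 def {m,v} use ∅
  L4 def {m,r} use {m,r}
  L5 def {v} use ∅

Backward fixpoint:
  L0: in=∅ out=∅
  L1: in=∅ out={r}
  L2: in={r} out={m,r}
  L3: in=∅ out=∅
  L4: in={m,r} out=∅
  L5: in=∅ out=∅

Conflict graph:
  f — {m}
  m — {f,r}
  r — {m}
  v — ∅

Registers:
  clique {f,m} ⇒ need ≥ 2
  assign f→R1 m→R0 r→R1 v→R0 — no edge inside a register ⇒ χ ≤ 2
  χ = 2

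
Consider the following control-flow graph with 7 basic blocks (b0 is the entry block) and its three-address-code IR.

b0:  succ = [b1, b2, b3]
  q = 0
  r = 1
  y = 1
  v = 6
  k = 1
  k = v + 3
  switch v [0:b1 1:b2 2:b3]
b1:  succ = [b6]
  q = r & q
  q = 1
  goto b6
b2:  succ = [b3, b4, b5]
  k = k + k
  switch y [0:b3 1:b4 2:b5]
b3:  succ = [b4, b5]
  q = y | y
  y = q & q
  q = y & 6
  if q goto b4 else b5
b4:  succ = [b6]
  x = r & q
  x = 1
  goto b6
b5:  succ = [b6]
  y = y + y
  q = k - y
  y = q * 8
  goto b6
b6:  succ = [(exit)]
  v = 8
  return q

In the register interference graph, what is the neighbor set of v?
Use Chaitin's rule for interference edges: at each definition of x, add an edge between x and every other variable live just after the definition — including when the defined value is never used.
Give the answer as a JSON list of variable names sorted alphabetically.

Block summaries:
  b0 def {k,q,r,v,y} use ∅
  b1 def {q} use {q,r}
  b2 def {k} use {k,y}
  b3 def {q,y} use {y}
  b4 def {x} use {q,r}
  b5 def {q,y} use {k,y}
  b6 def {v} use {q}

Live sets:
  live b0: ∅→{k,q,r,y}
  live b1: {q,r}→{q}
  live b2: {k,q,r,y}→{k,q,r,y}
  live b3: {k,r,y}→{k,q,r,y}
  live b4: {q,r}→{q}
  live b5: {k,y}→{q}
  live b6: {q}→∅

Interfere edges:
  k — {q,r,v,y}
  q — {k,r,v,x,y}
  r — {k,q,v,y}
  v — {k,q,r,y}
  x — {q}
  y — {k,q,r,v}

N(v) = ["k", "q", "r", "y"]

Answer: ["k", "q", "r", "y"]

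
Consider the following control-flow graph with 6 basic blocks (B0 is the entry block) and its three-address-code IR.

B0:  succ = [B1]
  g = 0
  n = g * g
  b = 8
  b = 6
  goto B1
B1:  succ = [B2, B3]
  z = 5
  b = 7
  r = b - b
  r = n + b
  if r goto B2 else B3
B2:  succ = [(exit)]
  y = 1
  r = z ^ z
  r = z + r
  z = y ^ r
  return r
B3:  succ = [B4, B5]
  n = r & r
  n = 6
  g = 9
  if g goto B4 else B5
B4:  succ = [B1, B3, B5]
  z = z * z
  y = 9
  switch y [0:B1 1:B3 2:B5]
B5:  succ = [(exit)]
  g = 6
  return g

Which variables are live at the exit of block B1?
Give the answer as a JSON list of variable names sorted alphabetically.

def/use:
  B0: {b,g,n} / ∅
  B1: {b,r,z} / {n}
  B2: {r,y,z} / {z}
  B3: {g,n} / {r}
  B4: {y,z} / {z}
  B5: {g} / ∅

Liveness:
  B0 li=∅ lo={n}
  B1 li={n} lo={r,z}
  B2 li={z} lo=∅
  B3 li={r,z} lo={n,r,z}
  B4 li={n,r,z} lo={n,r,z}
  B5 li=∅ lo=∅

live-out(B1) = ["r", "z"]

Answer: ["r", "z"]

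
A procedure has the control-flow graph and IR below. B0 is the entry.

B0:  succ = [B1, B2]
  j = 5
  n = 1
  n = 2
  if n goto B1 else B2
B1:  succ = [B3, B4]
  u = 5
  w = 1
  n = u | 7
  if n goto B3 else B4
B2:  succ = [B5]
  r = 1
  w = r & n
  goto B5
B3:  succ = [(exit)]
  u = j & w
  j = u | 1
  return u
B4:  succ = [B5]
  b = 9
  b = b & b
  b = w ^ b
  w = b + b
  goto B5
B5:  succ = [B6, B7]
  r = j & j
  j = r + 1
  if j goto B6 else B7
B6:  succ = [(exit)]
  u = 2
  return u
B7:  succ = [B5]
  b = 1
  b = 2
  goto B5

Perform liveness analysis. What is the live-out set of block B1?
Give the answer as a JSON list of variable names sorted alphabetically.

Per-block:
  B0: def={j,n} ue=∅
  B1: def={n,u,w} ue=∅
  B2: def={r,w} ue={n}
  B3: def={j,u} ue={j,w}
  B4: def={b,w} ue={w}
  B5: def={j,r} ue={j}
  B6: def={u} ue=∅
  B7: def={b} ue=∅

Liveness:
  B0 li=∅ lo={j,n}
  B1 li={j} lo={j,w}
  B2 li={j,n} lo={j}
  B3 li={j,w} lo=∅
  B4 li={j,w} lo={j}
  B5 li={j} lo={j}
  B6 li=∅ lo=∅
  B7 li={j} lo={j}

live-out(B1) = ["j", "w"]

Answer: ["j", "w"]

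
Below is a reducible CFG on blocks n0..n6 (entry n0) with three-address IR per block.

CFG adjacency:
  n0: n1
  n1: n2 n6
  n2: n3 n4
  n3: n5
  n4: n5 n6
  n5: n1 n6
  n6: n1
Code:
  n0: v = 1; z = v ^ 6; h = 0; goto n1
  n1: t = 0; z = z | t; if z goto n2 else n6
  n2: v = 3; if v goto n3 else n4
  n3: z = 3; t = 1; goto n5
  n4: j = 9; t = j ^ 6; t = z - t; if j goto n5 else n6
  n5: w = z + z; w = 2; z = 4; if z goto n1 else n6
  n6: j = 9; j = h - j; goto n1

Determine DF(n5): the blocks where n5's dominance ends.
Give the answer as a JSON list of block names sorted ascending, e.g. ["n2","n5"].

Answer: ["n1", "n6"]

Derivation:
idom tree: n1←n0 n2←n1 n3←n2 n4←n2 n5←n2 n6←n1
Join-block Dom:
  n1: preds {n0,n5,n6}: {n0} ∩ {n0,n1,n2,n5} ∩ {n0,n1,n6} = {n0}; idom=n0
  n5: preds {n3,n4}: {n0,n1,n2,n3} ∩ {n0,n1,n2,n4} = {n0,n1,n2}; idom=n2
  n6: preds {n1,n4,n5}: {n0,n1} ∩ {n0,n1,n2,n4} ∩ {n0,n1,n2,n5} = {n0,n1}; idom=n1

DF derivation:
  join n1 pred n0: · stop@n0
  join n1 pred n5: n5→n2→n1 stop@n0
  join n1 pred n6: n6→n1 stop@n0
  join n5 pred n3: n3 stop@n2
  join n5 pred n4: n4 stop@n2
  join n6 pred n1: · stop@n1
  join n6 pred n4: n4→n2 stop@n1
  join n6 pred n5: n5→n2 stop@n1
  n0: DF=∅
  n1: DF={n1}
  n2: DF={n1,n6}
  n3: DF={n5}
  n4: DF={n5,n6}
  n5: DF={n1,n6}
  n6: DF={n1}

DF(n5) = ["n1", "n6"]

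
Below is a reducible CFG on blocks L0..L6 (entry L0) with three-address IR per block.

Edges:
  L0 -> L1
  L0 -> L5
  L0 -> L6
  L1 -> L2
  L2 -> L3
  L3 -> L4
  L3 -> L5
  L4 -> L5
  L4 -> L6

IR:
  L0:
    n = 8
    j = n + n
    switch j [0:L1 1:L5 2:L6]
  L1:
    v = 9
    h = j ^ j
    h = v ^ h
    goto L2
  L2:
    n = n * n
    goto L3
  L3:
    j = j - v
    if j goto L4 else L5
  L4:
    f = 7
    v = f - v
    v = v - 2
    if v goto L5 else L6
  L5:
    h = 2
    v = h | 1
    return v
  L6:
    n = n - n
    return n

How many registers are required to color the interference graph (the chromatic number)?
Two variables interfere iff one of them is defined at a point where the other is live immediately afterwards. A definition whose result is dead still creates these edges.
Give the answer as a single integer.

Answer: 4

Derivation:
Block summaries:
  L0: def={j,n} ue=∅
  L1: def={h,v} ue={j}
  L2: def={n} ue={n}
  L3: def={j} ue={j,v}
  L4: def={f,v} ue={v}
  L5: def={h,v} ue=∅
  L6: def={n} ue={n}

Live sets:
  L0 li=∅ lo={j,n}
  L1 li={j,n} lo={j,n,v}
  L2 li={j,n,v} lo={j,n,v}
  L3 li={j,n,v} lo={n,v}
  L4 li={n,v} lo={n}
  L5 li=∅ lo=∅
  L6 li={n} lo=∅

Interference:
  f — {n,v}
  h — {j,n,v}
  j — {h,n,v}
  n — {f,h,j,v}
  v — {f,h,j,n}

Registers:
  lower bound: {h,j,n,v} mutually conflict ⇒ χ ≥ 4
  4-colouring: c0={n}  c1={v}  c2={f,h}  c3={j}
  χ = 4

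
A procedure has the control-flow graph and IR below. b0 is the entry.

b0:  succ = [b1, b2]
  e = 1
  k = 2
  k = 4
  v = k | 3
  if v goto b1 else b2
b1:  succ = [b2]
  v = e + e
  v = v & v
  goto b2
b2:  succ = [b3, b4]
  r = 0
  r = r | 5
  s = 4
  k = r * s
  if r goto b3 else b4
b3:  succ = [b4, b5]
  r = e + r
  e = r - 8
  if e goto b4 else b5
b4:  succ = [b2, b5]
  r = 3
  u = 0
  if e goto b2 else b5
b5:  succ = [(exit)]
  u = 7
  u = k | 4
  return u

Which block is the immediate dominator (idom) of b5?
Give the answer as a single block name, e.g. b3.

Answer: b2

Derivation:
idom tree: b1←b0 b2←b0 b3←b2 b4←b2 b5←b2
Join-block Dom:
  b2: preds {b0,b1,b4}: {b0} ∩ {b0,b1} ∩ {b0,b2,b4} = {b0}; idom=b0
  b4: preds {b2,b3}: {b0,b2} ∩ {b0,b2,b3} = {b0,b2}; idom=b2
  b5: preds {b3,b4}: {b0,b2,b3} ∩ {b0,b2,b4} = {b0,b2}; idom=b2

idom(b5) = b2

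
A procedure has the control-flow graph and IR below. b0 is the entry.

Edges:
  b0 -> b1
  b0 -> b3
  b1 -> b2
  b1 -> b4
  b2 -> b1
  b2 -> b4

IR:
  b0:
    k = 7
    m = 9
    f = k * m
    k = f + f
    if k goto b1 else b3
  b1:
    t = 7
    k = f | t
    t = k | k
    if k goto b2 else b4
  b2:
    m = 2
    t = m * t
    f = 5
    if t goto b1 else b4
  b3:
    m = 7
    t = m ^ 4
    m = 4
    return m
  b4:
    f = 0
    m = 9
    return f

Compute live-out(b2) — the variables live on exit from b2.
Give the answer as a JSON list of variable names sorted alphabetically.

def/use:
  b0 def {f,k,m} use ∅
  b1 def {k,t} use {f}
  b2 def {f,m,t} use {t}
  b3 def {m,t} use ∅
  b4 def {f,m} use ∅

Backward fixpoint:
  live b0: ∅→{f}
  live b1: {f}→{t}
  live b2: {t}→{f}
  live b3: ∅→∅
  live b4: ∅→∅

live-out(b2) = ["f"]

Answer: ["f"]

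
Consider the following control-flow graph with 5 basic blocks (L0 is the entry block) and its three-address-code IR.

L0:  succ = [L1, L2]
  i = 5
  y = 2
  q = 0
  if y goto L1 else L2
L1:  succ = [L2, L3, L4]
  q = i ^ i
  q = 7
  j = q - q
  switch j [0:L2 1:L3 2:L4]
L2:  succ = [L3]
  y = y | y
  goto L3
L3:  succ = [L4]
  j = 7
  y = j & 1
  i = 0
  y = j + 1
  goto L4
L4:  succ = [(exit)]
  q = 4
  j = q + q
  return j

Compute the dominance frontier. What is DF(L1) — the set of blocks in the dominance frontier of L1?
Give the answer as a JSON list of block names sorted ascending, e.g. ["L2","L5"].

idom tree: L1←L0 L2←L0 L3←L0 L4←L0
Dom at joins:
  L2: preds {L0,L1}: {L0} ∩ {L0,L1} = {L0}; idom=L0
  L3: preds {L1,L2}: {L0,L1} ∩ {L0,L2} = {L0}; idom=L0
  L4: preds {L1,L3}: {L0,L1} ∩ {L0,L3} = {L0}; idom=L0

DF walk-up:
  join L2 pred L0: · stop@L0
  join L2 pred L1: L1 stop@L0
  join L3 pred L1: L1 stop@L0
  join L3 pred L2: L2 stop@L0
  join L4 pred L1: L1 stop@L0
  join L4 pred L3: L3 stop@L0
  L0 → ∅
  L1 → {L2,L3,L4}
  L2 → {L3}
  L3 → {L4}
  L4 → ∅

DF(L1) = ["L2", "L3", "L4"]

Answer: ["L2", "L3", "L4"]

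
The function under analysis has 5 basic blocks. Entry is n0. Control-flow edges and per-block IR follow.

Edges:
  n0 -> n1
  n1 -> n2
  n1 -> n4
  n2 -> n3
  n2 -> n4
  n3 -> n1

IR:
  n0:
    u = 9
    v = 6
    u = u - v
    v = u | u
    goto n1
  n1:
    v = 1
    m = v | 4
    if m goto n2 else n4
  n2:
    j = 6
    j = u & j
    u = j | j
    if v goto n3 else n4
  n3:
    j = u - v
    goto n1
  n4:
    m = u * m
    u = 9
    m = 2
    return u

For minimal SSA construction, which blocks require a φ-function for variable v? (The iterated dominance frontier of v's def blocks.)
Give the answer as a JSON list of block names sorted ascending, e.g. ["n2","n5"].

idom tree: n1←n0 n2←n1 n3←n2 n4←n1
Dom∩ at merges:
  n1: preds {n0,n3}: {n0} ∩ {n0,n1,n2,n3} = {n0}; idom=n0
  n4: preds {n1,n2}: {n0,n1} ∩ {n0,n1,n2} = {n0,n1}; idom=n1

DF derivation:
  join n1 pred n0: · stop@n0
  join n1 pred n3: n3→n2→n1 stop@n0
  join n4 pred n1: · stop@n1
  join n4 pred n2: n2 stop@n1
  n0: DF=∅
  n1: DF={n1}
  n2: DF={n1,n4}
  n3: DF={n1}
  n4: DF=∅

φ for v: defs {n0,n1}
  DF⁺ = {n1}

Answer: ["n1"]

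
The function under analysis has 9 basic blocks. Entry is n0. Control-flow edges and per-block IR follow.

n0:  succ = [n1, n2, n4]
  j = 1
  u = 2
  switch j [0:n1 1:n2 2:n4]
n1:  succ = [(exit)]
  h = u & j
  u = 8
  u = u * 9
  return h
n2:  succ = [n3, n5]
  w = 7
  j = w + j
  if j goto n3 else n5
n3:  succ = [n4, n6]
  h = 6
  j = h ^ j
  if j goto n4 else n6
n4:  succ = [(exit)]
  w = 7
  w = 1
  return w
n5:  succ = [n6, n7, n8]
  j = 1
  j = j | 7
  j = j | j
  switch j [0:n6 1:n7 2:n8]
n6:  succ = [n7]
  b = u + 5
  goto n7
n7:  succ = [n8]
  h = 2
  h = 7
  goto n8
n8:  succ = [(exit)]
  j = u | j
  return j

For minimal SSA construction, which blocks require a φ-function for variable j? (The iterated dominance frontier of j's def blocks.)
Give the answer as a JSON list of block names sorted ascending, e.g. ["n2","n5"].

Answer: ["n4", "n6", "n7", "n8"]

Analysis:
idom tree: n1←n0 n2←n0 n3←n2 n4←n0 n5←n2 n6←n2 n7←n2 n8←n2
Dom at joins:
  n4: preds {n0,n3}: {n0} ∩ {n0,n2,n3} = {n0}; idom=n0
  n6: preds {n3,n5}: {n0,n2,n3} ∩ {n0,n2,n5} = {n0,n2}; idom=n2
  n7: preds {n5,n6}: {n0,n2,n5} ∩ {n0,n2,n6} = {n0,n2}; idom=n2
  n8: preds {n5,n7}: {n0,n2,n5} ∩ {n0,n2,n7} = {n0,n2}; idom=n2

Frontier:
  n4←n0: walk · to n0
  n4←n3: walk n3→n2 to n0
  n6←n3: walk n3 to n2
  n6←n5: walk n5 to n2
  n7←n5: walk n5 to n2
  n7←n6: walk n6 to n2
  n8←n5: walk n5 to n2
  n8←n7: walk n7 to n2
  n0 → ∅
  n1 → ∅
  n2 → {n4}
  n3 → {n4,n6}
  n4 → ∅
  n5 → {n6,n7,n8}
  n6 → {n7}
  n7 → {n8}
  n8 → ∅

φ for j: defs {n0,n2,n3,n5,n8}
  DF⁺ = {n4,n6,n7,n8}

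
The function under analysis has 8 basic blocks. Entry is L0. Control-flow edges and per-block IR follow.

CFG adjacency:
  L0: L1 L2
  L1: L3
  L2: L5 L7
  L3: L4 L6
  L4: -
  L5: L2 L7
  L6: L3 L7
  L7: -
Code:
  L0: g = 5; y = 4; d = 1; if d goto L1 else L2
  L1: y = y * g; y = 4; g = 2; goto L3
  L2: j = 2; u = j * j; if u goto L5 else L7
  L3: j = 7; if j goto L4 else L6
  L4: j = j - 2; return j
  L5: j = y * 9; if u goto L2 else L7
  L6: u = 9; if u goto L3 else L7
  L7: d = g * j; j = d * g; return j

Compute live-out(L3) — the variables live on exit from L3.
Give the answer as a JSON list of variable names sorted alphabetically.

Block summaries:
  L0: {d,g,y} / ∅
  L1: {g,y} / {g,y}
  L2: {j,u} / ∅
  L3: {j} / ∅
  L4: {j} / {j}
  L5: {j} / {u,y}
  L6: {u} / ∅
  L7: {d,j} / {g,j}

Liveness:
  live L0: ∅→{g,y}
  live L1: {g,y}→{g}
  live L2: {g,y}→{g,j,u,y}
  live L3: {g}→{g,j}
  live L4: {j}→∅
  live L5: {g,u,y}→{g,j,y}
  live L6: {g,j}→{g,j}
  live L7: {g,j}→∅

live-out(L3) = ["g", "j"]

Answer: ["g", "j"]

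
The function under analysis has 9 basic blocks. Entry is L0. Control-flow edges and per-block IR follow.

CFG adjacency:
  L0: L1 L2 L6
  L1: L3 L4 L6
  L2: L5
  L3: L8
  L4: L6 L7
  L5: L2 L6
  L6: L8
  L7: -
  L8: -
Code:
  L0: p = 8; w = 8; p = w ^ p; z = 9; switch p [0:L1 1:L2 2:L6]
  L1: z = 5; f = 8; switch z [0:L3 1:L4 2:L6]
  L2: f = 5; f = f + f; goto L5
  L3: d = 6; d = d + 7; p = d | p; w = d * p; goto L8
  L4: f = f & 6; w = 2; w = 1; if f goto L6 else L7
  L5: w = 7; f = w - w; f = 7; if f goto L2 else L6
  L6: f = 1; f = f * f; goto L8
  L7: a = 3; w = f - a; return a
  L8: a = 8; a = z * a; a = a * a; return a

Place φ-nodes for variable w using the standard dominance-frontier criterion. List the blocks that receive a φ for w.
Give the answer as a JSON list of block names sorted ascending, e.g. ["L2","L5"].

idom tree: L1←L0 L2←L0 L3←L1 L4←L1 L5←L2 L6←L0 L7←L4 L8←L0
Dom∩ at merges:
  L2: preds {L0,L5}: {L0} ∩ {L0,L2,L5} = {L0}; idom=L0
  L6: preds {L0,L1,L4,L5}: {L0} ∩ {L0,L1} ∩ {L0,L1,L4} ∩ {L0,L2,L5} = {L0}; idom=L0
  L8: preds {L3,L6}: {L0,L1,L3} ∩ {L0,L6} = {L0}; idom=L0

Frontier:
  L2←L0: walk · to L0
  L2←L5: walk L5→L2 to L0
  L6←L0: walk · to L0
  L6←L1: walk L1 to L0
  L6←L4: walk L4→L1 to L0
  L6←L5: walk L5→L2 to L0
  L8←L3: walk L3→L1 to L0
  L8←L6: walk L6 to L0
  L0 → ∅
  L1 → {L6,L8}
  L2 → {L2,L6}
  L3 → {L8}
  L4 → {L6}
  L5 → {L2,L6}
  L6 → {L8}
  L7 → ∅
  L8 → ∅

φ for w: defs {L0,L3,L4,L5,L7}
  DF⁺ = {L2,L6,L8}

Answer: ["L2", "L6", "L8"]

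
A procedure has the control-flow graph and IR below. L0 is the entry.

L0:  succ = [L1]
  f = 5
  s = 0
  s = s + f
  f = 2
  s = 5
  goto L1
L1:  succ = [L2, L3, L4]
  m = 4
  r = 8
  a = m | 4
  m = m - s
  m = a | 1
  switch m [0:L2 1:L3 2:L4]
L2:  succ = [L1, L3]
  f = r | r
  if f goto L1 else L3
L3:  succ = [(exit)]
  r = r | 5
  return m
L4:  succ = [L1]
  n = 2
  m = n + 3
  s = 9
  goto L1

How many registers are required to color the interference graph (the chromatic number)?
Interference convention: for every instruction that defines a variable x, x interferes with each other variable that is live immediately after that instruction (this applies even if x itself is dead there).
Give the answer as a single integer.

Answer: 4

Analysis:
def/use:
  L0: def={f,s} ue=∅
  L1: def={a,m,r} ue={s}
  L2: def={f} ue={r}
  L3: def={r} ue={m,r}
  L4: def={m,n,s} ue=∅

Live sets:
  live L0: ∅→{s}
  live L1: {s}→{m,r,s}
  live L2: {m,r,s}→{m,r,s}
  live L3: {m,r}→∅
  live L4: ∅→{s}

Conflict graph:
  a↔{m,r,s}
  f↔{m,r,s}
  m↔{a,f,r,s}
  n↔∅
  r↔{a,f,m,s}
  s↔{a,f,m,r}

Chromatic number:
  {a,m,r,s} pairwise interfere (4-clique) ⇒ χ ≥ 4
  4-colouring: r0={m,n}  r1={r}  r2={s}  r3={a,f}
  χ = 4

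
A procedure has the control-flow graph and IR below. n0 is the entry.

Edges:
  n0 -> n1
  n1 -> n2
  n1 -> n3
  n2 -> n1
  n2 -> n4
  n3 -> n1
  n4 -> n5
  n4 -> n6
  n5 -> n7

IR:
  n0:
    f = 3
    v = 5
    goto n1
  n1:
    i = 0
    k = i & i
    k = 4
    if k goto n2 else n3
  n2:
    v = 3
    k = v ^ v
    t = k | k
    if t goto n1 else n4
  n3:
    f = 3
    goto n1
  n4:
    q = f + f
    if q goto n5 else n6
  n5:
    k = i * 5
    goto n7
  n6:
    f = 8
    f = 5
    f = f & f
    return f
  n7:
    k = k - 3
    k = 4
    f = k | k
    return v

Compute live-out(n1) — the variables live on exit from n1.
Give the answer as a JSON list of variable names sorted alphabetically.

def/use:
  n0 def {f,v} use ∅
  n1 def {i,k} use ∅
  n2 def {k,t,v} use ∅
  n3 def {f} use ∅
  n4 def {q} use {f}
  n5 def {k} use {i}
  n6 def {f} use ∅
  n7 def {f,k} use {k,v}

Backward fixpoint:
  n0: in=∅ out={f}
  n1: in={f} out={f,i}
  n2: in={f,i} out={f,i,v}
  n3: in=∅ out={f}
  n4: in={f,i,v} out={i,v}
  n5: in={i,v} out={k,v}
  n6: in=∅ out=∅
  n7: in={k,v} out=∅

live-out(n1) = ["f", "i"]

Answer: ["f", "i"]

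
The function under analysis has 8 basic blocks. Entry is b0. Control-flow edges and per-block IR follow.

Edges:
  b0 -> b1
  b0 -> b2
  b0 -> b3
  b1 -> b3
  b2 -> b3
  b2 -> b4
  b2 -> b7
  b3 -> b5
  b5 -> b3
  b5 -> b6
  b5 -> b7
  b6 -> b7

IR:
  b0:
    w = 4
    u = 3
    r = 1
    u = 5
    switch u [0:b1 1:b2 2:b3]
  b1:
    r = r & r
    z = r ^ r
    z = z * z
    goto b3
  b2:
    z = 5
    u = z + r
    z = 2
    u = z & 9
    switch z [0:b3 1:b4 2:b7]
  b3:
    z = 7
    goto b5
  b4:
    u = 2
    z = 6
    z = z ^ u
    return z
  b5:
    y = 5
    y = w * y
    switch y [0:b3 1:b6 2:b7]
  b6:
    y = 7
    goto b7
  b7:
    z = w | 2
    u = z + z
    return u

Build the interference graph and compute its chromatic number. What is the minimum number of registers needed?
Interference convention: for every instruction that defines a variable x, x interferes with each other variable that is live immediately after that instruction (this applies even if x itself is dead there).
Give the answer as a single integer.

Per-block:
  b0: {r,u,w} / ∅
  b1: {r,z} / {r}
  b2: {u,z} / {r}
  b3: {z} / ∅
  b4: {u,z} / ∅
  b5: {y} / {w}
  b6: {y} / ∅
  b7: {u,z} / {w}

Liveness:
  live b0: ∅→{r,w}
  live b1: {r,w}→{w}
  live b2: {r,w}→{w}
  live b3: {w}→{w}
  live b4: ∅→∅
  live b5: {w}→{w}
  live b6: {w}→{w}
  live b7: {w}→∅

Interfere edges:
  r: {u,w,z}
  u: {r,w,z}
  w: {r,u,y,z}
  y: {w}
  z: {r,u,w}

Chromatic number:
  clique {r,u,w,z} ⇒ need ≥ 4
  4-colouring: c0={w}  c1={r,y}  c2={u}  c3={z}
  χ = 4

Answer: 4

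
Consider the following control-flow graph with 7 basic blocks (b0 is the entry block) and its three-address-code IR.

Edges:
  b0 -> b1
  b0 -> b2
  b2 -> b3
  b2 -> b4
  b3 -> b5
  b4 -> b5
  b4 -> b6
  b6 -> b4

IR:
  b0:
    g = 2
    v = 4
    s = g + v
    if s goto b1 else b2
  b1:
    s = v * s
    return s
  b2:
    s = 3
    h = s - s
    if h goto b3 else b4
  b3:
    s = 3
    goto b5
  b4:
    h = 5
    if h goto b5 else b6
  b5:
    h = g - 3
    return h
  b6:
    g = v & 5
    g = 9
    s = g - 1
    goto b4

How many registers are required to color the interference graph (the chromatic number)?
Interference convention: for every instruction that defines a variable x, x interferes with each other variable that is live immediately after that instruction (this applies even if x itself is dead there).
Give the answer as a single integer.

Per-block:
  b0: def={g,s,v} ue=∅
  b1: def={s} ue={s,v}
  b2: def={h,s} ue=∅
  b3: def={s} ue=∅
  b4: def={h} ue=∅
  b5: def={h} ue={g}
  b6: def={g,s} ue={v}

Live sets:
  live b0: ∅→{g,s,v}
  live b1: {s,v}→∅
  live b2: {g,v}→{g,v}
  live b3: {g}→{g}
  live b4: {g,v}→{g,v}
  live b5: {g}→∅
  live b6: {v}→{g,v}

Interfere edges:
  g — {h,s,v}
  h — {g,v}
  s — {g,v}
  v — {g,h,s}

Chromatic number:
  lower bound: {g,h,v} mutually conflict ⇒ χ ≥ 3
  3-colouring: R0={g}  R1={v}  R2={h,s}
  χ = 3

Answer: 3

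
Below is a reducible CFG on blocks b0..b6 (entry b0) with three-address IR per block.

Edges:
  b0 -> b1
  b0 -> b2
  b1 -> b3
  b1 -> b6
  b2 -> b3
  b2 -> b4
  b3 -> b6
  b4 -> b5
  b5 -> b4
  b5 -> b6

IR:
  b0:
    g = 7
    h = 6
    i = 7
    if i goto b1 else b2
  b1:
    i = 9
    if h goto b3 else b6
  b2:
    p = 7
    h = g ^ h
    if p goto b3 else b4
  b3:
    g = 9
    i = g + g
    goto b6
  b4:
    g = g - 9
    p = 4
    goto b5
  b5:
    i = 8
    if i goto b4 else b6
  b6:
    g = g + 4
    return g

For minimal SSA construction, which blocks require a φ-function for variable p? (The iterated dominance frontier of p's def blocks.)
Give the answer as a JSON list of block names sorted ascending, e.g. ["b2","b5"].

idom tree: b1←b0 b2←b0 b3←b0 b4←b2 b5←b4 b6←b0
Dom∩ at merges:
  b3: preds {b1,b2}: {b0,b1} ∩ {b0,b2} = {b0}; idom=b0
  b4: preds {b2,b5}: {b0,b2} ∩ {b0,b2,b4,b5} = {b0,b2}; idom=b2
  b6: preds {b1,b3,b5}: {b0,b1} ∩ {b0,b3} ∩ {b0,b2,b4,b5} = {b0}; idom=b0

Frontier:
  b3←b1: walk b1 to b0
  b3←b2: walk b2 to b0
  b4←b2: walk · to b2
  b4←b5: walk b5→b4 to b2
  b6←b1: walk b1 to b0
  b6←b3: walk b3 to b0
  b6←b5: walk b5→b4→b2 to b0
  b0: DF=∅
  b1: DF={b3,b6}
  b2: DF={b3,b6}
  b3: DF={b6}
  b4: DF={b4,b6}
  b5: DF={b4,b6}
  b6: DF=∅

φ for p: defs {b2,b4}
  DF⁺ = {b3,b4,b6}

Answer: ["b3", "b4", "b6"]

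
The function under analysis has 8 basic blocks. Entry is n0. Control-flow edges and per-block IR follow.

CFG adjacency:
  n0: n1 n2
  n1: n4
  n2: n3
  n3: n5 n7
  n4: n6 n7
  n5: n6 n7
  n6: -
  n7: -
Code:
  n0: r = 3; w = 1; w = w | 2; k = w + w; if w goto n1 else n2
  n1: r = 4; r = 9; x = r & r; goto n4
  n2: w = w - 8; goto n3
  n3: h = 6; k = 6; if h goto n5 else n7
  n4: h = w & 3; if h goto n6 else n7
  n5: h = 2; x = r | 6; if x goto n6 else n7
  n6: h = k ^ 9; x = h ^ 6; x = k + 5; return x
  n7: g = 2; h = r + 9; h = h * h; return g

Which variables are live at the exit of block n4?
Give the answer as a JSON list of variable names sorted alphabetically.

Block summaries:
  n0: {k,r,w} / ∅
  n1: {r,x} / ∅
  n2: {w} / {w}
  n3: {h,k} / ∅
  n4: {h} / {w}
  n5: {h,x} / {r}
  n6: {h,x} / {k}
  n7: {g,h} / {r}

Live sets:
  n0: in=∅ out={k,r,w}
  n1: in={k,w} out={k,r,w}
  n2: in={r,w} out={r}
  n3: in={r} out={k,r}
  n4: in={k,r,w} out={k,r}
  n5: in={k,r} out={k,r}
  n6: in={k} out=∅
  n7: in={r} out=∅

live-out(n4) = ["k", "r"]

Answer: ["k", "r"]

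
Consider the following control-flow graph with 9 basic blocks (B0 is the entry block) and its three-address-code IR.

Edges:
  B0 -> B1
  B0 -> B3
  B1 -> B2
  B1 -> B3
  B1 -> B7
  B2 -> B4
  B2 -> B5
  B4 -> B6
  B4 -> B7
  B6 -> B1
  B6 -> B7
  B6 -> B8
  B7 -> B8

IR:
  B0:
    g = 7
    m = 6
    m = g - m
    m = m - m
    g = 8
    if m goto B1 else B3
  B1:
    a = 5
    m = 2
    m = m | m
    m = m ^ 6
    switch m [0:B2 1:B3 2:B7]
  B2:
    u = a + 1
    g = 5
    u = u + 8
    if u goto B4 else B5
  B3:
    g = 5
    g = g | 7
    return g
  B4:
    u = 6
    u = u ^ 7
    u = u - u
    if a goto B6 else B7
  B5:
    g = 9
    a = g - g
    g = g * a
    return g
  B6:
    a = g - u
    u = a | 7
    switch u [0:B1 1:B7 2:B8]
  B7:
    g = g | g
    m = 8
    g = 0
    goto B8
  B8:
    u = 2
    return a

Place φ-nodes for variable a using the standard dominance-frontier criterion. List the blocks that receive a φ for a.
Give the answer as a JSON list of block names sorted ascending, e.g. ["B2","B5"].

Answer: ["B1", "B3", "B7", "B8"]

Analysis:
idom tree: B1←B0 B2←B1 B3←B0 B4←B2 B5←B2 B6←B4 B7←B1 B8←B1
Join-block Dom:
  B1: preds {B0,B6}: {B0} ∩ {B0,B1,B2,B4,B6} = {B0}; idom=B0
  B3: preds {B0,B1}: {B0} ∩ {B0,B1} = {B0}; idom=B0
  B7: preds {B1,B4,B6}: {B0,B1} ∩ {B0,B1,B2,B4} ∩ {B0,B1,B2,B4,B6} = {B0,B1}; idom=B1
  B8: preds {B6,B7}: {B0,B1,B2,B4,B6} ∩ {B0,B1,B7} = {B0,B1}; idom=B1

DF derivation:
  join B1 pred B0: · stop@B0
  join B1 pred B6: B6→B4→B2→B1 stop@B0
  join B3 pred B0: · stop@B0
  join B3 pred B1: B1 stop@B0
  join B7 pred B1: · stop@B1
  join B7 pred B4: B4→B2 stop@B1
  join B7 pred B6: B6→B4→B2 stop@B1
  join B8 pred B6: B6→B4→B2 stop@B1
  join B8 pred B7: B7 stop@B1
  B0 → ∅
  B1 → {B1,B3}
  B2 → {B1,B7,B8}
  B3 → ∅
  B4 → {B1,B7,B8}
  B5 → ∅
  B6 → {B1,B7,B8}
  B7 → {B8}
  B8 → ∅

φ for a: defs {B1,B5,B6}
  DF⁺ = {B1,B3,B7,B8}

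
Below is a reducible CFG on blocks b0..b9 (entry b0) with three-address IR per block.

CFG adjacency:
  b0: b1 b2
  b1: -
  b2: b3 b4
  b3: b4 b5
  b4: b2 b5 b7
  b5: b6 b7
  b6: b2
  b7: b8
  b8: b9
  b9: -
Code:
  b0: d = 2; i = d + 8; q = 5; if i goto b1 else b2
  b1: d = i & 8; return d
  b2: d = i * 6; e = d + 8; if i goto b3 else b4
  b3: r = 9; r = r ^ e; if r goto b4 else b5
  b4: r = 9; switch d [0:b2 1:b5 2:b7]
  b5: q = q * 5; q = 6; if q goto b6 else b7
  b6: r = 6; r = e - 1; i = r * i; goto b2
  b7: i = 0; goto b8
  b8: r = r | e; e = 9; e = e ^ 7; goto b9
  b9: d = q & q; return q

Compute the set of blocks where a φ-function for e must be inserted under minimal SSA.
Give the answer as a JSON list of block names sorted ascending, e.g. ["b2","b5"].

idom tree: b1←b0 b2←b0 b3←b2 b4←b2 b5←b2 b6←b5 b7←b2 b8←b7 b9←b8
Dom at joins:
  b2: preds {b0,b4,b6}: {b0} ∩ {b0,b2,b4} ∩ {b0,b2,b5,b6} = {b0}; idom=b0
  b4: preds {b2,b3}: {b0,b2} ∩ {b0,b2,b3} = {b0,b2}; idom=b2
  b5: preds {b3,b4}: {b0,b2,b3} ∩ {b0,b2,b4} = {b0,b2}; idom=b2
  b7: preds {b4,b5}: {b0,b2,b4} ∩ {b0,b2,b5} = {b0,b2}; idom=b2

DF derivation:
  b2←b0: walk · to b0
  b2←b4: walk b4→b2 to b0
  b2←b6: walk b6→b5→b2 to b0
  b4←b2: walk · to b2
  b4←b3: walk b3 to b2
  b5←b3: walk b3 to b2
  b5←b4: walk b4 to b2
  b7←b4: walk b4 to b2
  b7←b5: walk b5 to b2
  DF(b0)=∅
  DF(b1)=∅
  DF(b2)={b2}
  DF(b3)={b4,b5}
  DF(b4)={b2,b5,b7}
  DF(b5)={b2,b7}
  DF(b6)={b2}
  DF(b7)=∅
  DF(b8)=∅
  DF(b9)=∅

φ for e: defs {b2,b8}
  DF⁺ = {b2}

Answer: ["b2"]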